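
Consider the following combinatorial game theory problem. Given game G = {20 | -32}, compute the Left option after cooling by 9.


Original game: {20 | -32} (a switch {a | b} with a > b).
Cooling by t (for t below the temperature (a - b)/2 = 26) taxes each move by t: {a | b} cooled by t is {a - t | b + t}.
Cooling amount: t = 9
Cooled Left option: 20 - 9 = 11
Cooled Right option: -32 + 9 = -23
Cooled game: {11 | -23}
Left option = 11

11


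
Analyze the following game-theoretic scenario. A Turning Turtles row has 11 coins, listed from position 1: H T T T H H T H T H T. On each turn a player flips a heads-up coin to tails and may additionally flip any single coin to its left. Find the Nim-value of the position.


Coins: H T T T H H T H T H T
Key fact: a single head at position k behaves exactly like a Nim heap of size k (turning it to T and optionally flipping a coin at j < k corresponds to moving the heap from k to j, or to 0), and heads combine as a disjunctive sum (two heads at the same place would cancel, matching j XOR j = 0). So the Nim-value is the XOR of the 1-indexed positions of the heads.
Face-up positions (1-indexed): [1, 5, 6, 8, 10]
XOR 0 with 1: 0 XOR 1 = 1
XOR 1 with 5: 1 XOR 5 = 4
XOR 4 with 6: 4 XOR 6 = 2
XOR 2 with 8: 2 XOR 8 = 10
XOR 10 with 10: 10 XOR 10 = 0
Nim-value = 0

0


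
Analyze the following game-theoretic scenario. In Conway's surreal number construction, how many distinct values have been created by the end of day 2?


Day 0: {|} = 0 is born. Count = 1.
Day n: the number of surreal numbers born by day n is 2^(n+1) - 1.
By day 0: 2^1 - 1 = 1
By day 1: 2^2 - 1 = 3
By day 2: 2^3 - 1 = 7
By day 2: 7 surreal numbers.

7


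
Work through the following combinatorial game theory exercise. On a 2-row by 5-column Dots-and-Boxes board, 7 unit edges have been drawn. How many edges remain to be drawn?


Grid: 2 x 5 boxes, i.e. 3 rows and 6 columns of dots.
Horizontal edges: (rows + 1) * cols = 3 * 5 = 15
Vertical edges: rows * (cols + 1) = 2 * 6 = 12
Total edges: 15 + 12 = 27
Edges drawn: 7
Remaining: 27 - 7 = 20

20


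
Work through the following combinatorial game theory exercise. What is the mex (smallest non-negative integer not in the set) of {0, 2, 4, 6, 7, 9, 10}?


Set = {0, 2, 4, 6, 7, 9, 10}
0 is in the set.
1 is NOT in the set. This is the mex.
mex = 1

1


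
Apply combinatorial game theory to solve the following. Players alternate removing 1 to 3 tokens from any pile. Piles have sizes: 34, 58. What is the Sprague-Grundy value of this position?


Subtraction set: {1, 2, 3}
For this subtraction set, G(n) = n mod 4 (period = max + 1 = 4).
Pile 1 (size 34): G(34) = 34 mod 4 = 2
Pile 2 (size 58): G(58) = 58 mod 4 = 2
Total Grundy value = XOR of all: 2 XOR 2 = 0

0


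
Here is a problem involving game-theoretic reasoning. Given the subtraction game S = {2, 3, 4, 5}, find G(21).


The subtraction set is S = {2, 3, 4, 5}.
G(k) = mex{ G(k - s) : s in S, s <= k }. We compute iteratively: G(0) = 0.
G(1) = mex({}) = 0
G(2) = mex({0}) = 1
G(3) = mex({0}) = 1
G(4) = mex({0, 1}) = 2
G(5) = mex({0, 1}) = 2
G(6) = mex({0, 1, 2}) = 3
G(7) = mex({1, 2}) = 0
G(8) = mex({1, 2, 3}) = 0
G(9) = mex({0, 2, 3}) = 1
G(10) = mex({0, 2, 3}) = 1
G(11) = mex({0, 1, 3}) = 2
Observe that G(7)..G(11) = 0, 0, 1, 1, 2 repeats G(0)..G(4) = 0, 0, 1, 1, 2.
For k >= max(S) = 5, G(k) is determined by the previous 5 values G(k-5)..G(k-1); a window of 5 consecutive values has recurred shifted by 7, so by induction G(k + 7) = G(k) for all k >= 0: the sequence is periodic from the start with period 7.
One period: G(0..6) = 0, 0, 1, 1, 2, 2, 3.
21 mod 7 = 0, so G(21) = G(0) = 0.

0


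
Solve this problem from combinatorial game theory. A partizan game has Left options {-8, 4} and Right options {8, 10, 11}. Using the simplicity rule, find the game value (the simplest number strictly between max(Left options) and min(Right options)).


Left options: {-8, 4}, max = 4
Right options: {8, 10, 11}, min = 8
All options are numbers and max(Left) < min(Right), so by the simplicity theorem the value is the simplest (earliest-born) number strictly between 4 and 8.
Integers 5 through 7 all lie strictly between 4 and 8.
Among integers, the simplest (lowest birthday = smallest |n|; 0 is born on day 0, +-n on day n) is 5.
No non-integer in the interval can be simpler: if x is a non-integer in the interval, then floor(x) or ceil(x) also lies in the interval (the interval contains an integer), and both are proper prefixes of x's sign expansion, i.e. born earlier. So the game value is 5.
Game value = 5

5


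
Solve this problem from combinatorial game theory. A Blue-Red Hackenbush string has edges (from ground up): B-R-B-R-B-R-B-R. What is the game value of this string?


Edges (from ground): B-R-B-R-B-R-B-R
By Berlekamp's sign-expansion rule, a Blue-Red Hackenbush stalk has the value of the surreal number whose sign sequence is the edge sequence with B -> + and R -> -.
Sign sequence: +-+-+-+-
Trace the sign expansion in the surreal number tree, starting from 0:
Edge 1: B (sign +) -> bounds (0, +inf), value = 1
Edge 2: R (sign -) -> bounds (0, 1), value = 1/2
Edge 3: B (sign +) -> bounds (1/2, 1), value = 3/4
Edge 4: R (sign -) -> bounds (1/2, 3/4), value = 5/8
Edge 5: B (sign +) -> bounds (5/8, 3/4), value = 11/16
Edge 6: R (sign -) -> bounds (5/8, 11/16), value = 21/32
Edge 7: B (sign +) -> bounds (21/32, 11/16), value = 43/64
Edge 8: R (sign -) -> bounds (21/32, 43/64), value = 85/128
Game value = 85/128

85/128


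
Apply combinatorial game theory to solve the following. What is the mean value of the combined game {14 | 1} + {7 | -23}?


G1 = {14 | 1}, G2 = {7 | -23}
Each is a switch {a | b} with numbers a > b; its mean value is (a + b)/2, and mean value is additive over game sums: m(G1 + G2) = m(G1) + m(G2).
Mean of G1 = (14 + (1))/2 = 15/2 = 15/2
Mean of G2 = (7 + (-23))/2 = -16/2 = -8
Mean of G1 + G2 = 15/2 + -8 = -1/2

-1/2


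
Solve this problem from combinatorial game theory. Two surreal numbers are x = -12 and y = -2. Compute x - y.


x = -12, y = -2
x - y = -12 - -2 = -10

-10


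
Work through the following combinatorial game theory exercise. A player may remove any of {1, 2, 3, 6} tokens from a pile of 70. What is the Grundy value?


The subtraction set is S = {1, 2, 3, 6}.
G(k) = mex{ G(k - s) : s in S, s <= k }. We compute iteratively: G(0) = 0.
G(1) = mex({0}) = 1
G(2) = mex({0, 1}) = 2
G(3) = mex({0, 1, 2}) = 3
G(4) = mex({1, 2, 3}) = 0
G(5) = mex({0, 2, 3}) = 1
G(6) = mex({0, 1, 3}) = 2
G(7) = mex({0, 1, 2}) = 3
G(8) = mex({1, 2, 3}) = 0
G(9) = mex({0, 2, 3}) = 1
Observe that G(4)..G(9) = 0, 1, 2, 3, 0, 1 repeats G(0)..G(5) = 0, 1, 2, 3, 0, 1.
For k >= max(S) = 6, G(k) is determined by the previous 6 values G(k-6)..G(k-1); a window of 6 consecutive values has recurred shifted by 4, so by induction G(k + 4) = G(k) for all k >= 0: the sequence is periodic from the start with period 4.
One period: G(0..3) = 0, 1, 2, 3.
70 mod 4 = 2, so G(70) = G(2) = 2.

2


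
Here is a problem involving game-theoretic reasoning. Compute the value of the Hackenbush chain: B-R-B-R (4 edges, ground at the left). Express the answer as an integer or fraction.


Edges (from ground): B-R-B-R
By Berlekamp's sign-expansion rule, a Blue-Red Hackenbush stalk has the value of the surreal number whose sign sequence is the edge sequence with B -> + and R -> -.
Sign sequence: +-+-
Trace the sign expansion in the surreal number tree, starting from 0:
Edge 1: B (sign +) -> bounds (0, +inf), value = 1
Edge 2: R (sign -) -> bounds (0, 1), value = 1/2
Edge 3: B (sign +) -> bounds (1/2, 1), value = 3/4
Edge 4: R (sign -) -> bounds (1/2, 3/4), value = 5/8
Game value = 5/8

5/8


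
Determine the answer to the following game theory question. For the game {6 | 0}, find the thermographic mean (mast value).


Game = {6 | 0}, a switch {a | b} with numbers a > b.
Its thermograph has left wall a - t and right wall b + t, which meet at t = (a - b)/2, where both equal (a + b)/2. So the mast (mean value) is at (a + b)/2.
Mean = (6 + (0))/2 = 6/2 = 3

3


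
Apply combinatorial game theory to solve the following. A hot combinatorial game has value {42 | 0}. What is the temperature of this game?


The game is {42 | 0}, a switch {a | b} with numbers a > b.
Cooling {a | b} by t gives {a - t | b + t}, which stops being hot when a - t = b + t, i.e. at t = (a - b)/2. So the temperature of a switch is (a - b)/2.
Temperature = (Left option - Right option) / 2
= (42 - (0)) / 2
= 42 / 2
= 21

21


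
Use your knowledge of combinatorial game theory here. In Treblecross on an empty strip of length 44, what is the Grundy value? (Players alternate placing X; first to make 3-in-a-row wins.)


Treblecross: place X on empty cells; 3-in-a-row wins.
Playing within two cells of an existing X lets the opponent win at once, so sensible play treats the cells i-2..i+2 around each X as dead. The player left with no safe cell loses, so this is a normal-play take-away game on strips of safe cells.
Placing X at cell i (0-indexed) of a strip of k safe cells leaves independent strips of sizes max(0, i-2) and max(0, k-i-3). Hence G(k) = mex{ G(max(0,i-2)) XOR G(max(0,k-i-3)) : 0 <= i < k }, with G(0) = 0.
G(1): splits (0,0):0^0=0 -> mex({0}) = 1
G(2): splits (0,0):0^0=0 -> mex({0}) = 1
G(3): splits (0,0):0^0=0 -> mex({0}) = 1
G(4): splits (0,1):0^1=1 (0,0):0^0=0 -> mex({0, 1}) = 2
G(5): splits (0,2):0^1=1 (0,1):0^1=1 (0,0):0^0=0 -> mex({0, 1}) = 2
G(6) = mex({1}) = 0
G(7) = mex({0, 1, 2}) = 3
G(8) = mex({0, 1, 2}) = 3
G(9) = mex({0, 2}) = 1
G(10) = mex({0, 2, 3}) = 1
G(11) = mex({0, 3}) = 1
G(12) = mex({1, 3}) = 0
G(13) = mex({0, 1, 2, 3}) = 4
G(14) = mex({0, 1, 2}) = 3
G(15) = mex({0, 1, 2}) = 3
G(16) = mex({0, 1, 2, 4}) = 3
G(17) = mex({0, 1, 3, 4}) = 2
G(18) = mex({0, 1, 3, 4}) = 2
G(19) = mex({0, 1, 3, 5}) = 2
G(20) = mex({0, 1, 2, 3, 5}) = 4
G(21) = mex({0, 1, 2, 3, 5}) = 4
G(22) = mex({1, 2, 6}) = 0
G(23) = mex({0, 1, 2, 3, 4, 6}) = 5
G(24) = mex({0, 1, 2, 3, 4}) = 5
G(25) = mex({0, 1, 3, 4, 7}) = 2
G(26) = mex({0, 1, 3, 4, 5, 7}) = 2
G(27) = mex({0, 1, 3, 5}) = 2
G(28) = mex({0, 1, 2, 5}) = 3
G(29) = mex({0, 1, 2, 4, 5, 6}) = 3
G(30) = mex({1, 2, 4, 6}) = 0
G(31) = mex({0, 1, 2, 3, 4, 6}) = 5
G(32) = mex({1, 2, 3, 4, 7}) = 0
G(33) = mex({0, 3, 7}) = 1
G(34) = mex({0, 2, 3, 5, 7}) = 1
G(35) = mex({0, 2, 3, 5, 6}) = 1
G(36) = mex({0, 1, 2, 5, 6}) = 3
G(37) = mex({0, 1, 2, 4, 5, 6}) = 3
G(38) = mex({0, 1, 2, 4}) = 3
G(39) = mex({0, 1, 2, 3, 4, 7}) = 5
G(40) = mex({0, 1, 2, 3, 4, 5, 7}) = 6
G(41) = mex({0, 1, 2, 3, 5, 7}) = 4
G(42) = mex({0, 1, 2, 3, 5, 6, 7}) = 4
G(43) = mex({0, 2, 3, 5, 6}) = 1
G(44) = mex({1, 2, 3, 4, 5, 6}) = 0
Therefore G(44) = 0.

0


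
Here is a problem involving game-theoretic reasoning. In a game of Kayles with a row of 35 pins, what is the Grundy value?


Kayles: a move removes 1 or 2 adjacent pins from a contiguous row.
Removing pins from a row of k leaves two independent rows (a, b) with a + b = k - 1 (one pin) or a + b = k - 2 (two pins); an end removal gives a = 0.
By Sprague-Grundy, G(k) = mex{ G(a) XOR G(b) } over all these splits. G(0) = 0.
G(1): splits (0,0):0^0=0 -> mex({0}) = 1
G(2): splits (0,1):0^1=1 (0,0):0^0=0 -> mex({0, 1}) = 2
G(3): splits (0,2):0^2=2 (1,1):1^1=0 (0,1):0^1=1 -> mex({0, 1, 2}) = 3
G(4): splits (0,3):0^3=3 (1,2):1^2=3 (0,2):0^2=2 (1,1):1^1=0 -> mex({0, 2, 3}) = 1
G(5): splits (0,4):0^1=1 (1,3):1^3=2 (2,2):2^2=0 (0,3):0^3=3 (1,2):1^2=3 -> mex({0, 1, 2, 3}) = 4
G(6) = mex({0, 1, 2, 4}) = 3
G(7) = mex({0, 1, 3, 4, 5}) = 2
G(8) = mex({0, 2, 3, 5, 6}) = 1
G(9) = mex({0, 1, 2, 3, 6, 7}) = 4
G(10) = mex({0, 1, 3, 4, 5, 7}) = 2
G(11) = mex({0, 1, 2, 3, 4, 5}) = 6
G(12) = mex({0, 1, 2, 3, 5, 6, 7}) = 4
G(13) = mex({0, 2, 3, 4, 6, 7}) = 1
G(14) = mex({0, 1, 4, 5, 6, 7}) = 2
G(15) = mex({0, 1, 2, 3, 4, 5, 6}) = 7
G(16) = mex({0, 2, 3, 5, 6, 7}) = 1
G(17) = mex({0, 1, 2, 3, 5, 6, 7}) = 4
G(18) = mex({0, 1, 2, 4, 5, 6}) = 3
G(19) = mex({0, 1, 3, 4, 5, 7}) = 2
G(20) = mex({0, 2, 3, 4, 5, 6, 7}) = 1
G(21) = mex({0, 1, 2, 3, 5, 6, 7}) = 4
G(22) = mex({0, 1, 2, 3, 4, 5, 7}) = 6
G(23) = mex({0, 1, 2, 3, 4, 5, 6}) = 7
G(24) = mex({0, 1, 2, 3, 5, 6, 7}) = 4
G(25) = mex({0, 2, 3, 4, 6, 7}) = 1
G(26) = mex({0, 1, 3, 4, 5, 6, 7}) = 2
G(27) = mex({0, 1, 2, 3, 4, 5, 6, 7}) = 8
G(28) = mex({0, 1, 2, 3, 4, 6, 7, 8}) = 5
G(29) = mex({0, 1, 2, 3, 5, 6, 7, 8, 9}) = 4
G(30) = mex({0, 1, 2, 3, 4, 5, 6, 9, 10}) = 7
G(31) = mex({0, 1, 3, 4, 5, 7, 10, 11}) = 2
G(32) = mex({0, 2, 3, 4, 5, 6, 7, 9, 11}) = 1
G(33) = mex({0, 1, 2, 3, 4, 5, 6, 7, 9, 12}) = 8
G(34) = mex({0, 1, 2, 3, 4, 5, 7, 8, 11, 12}) = 6
G(35) = mex({0, 1, 2, 3, 4, 5, 6, 8, 9, 10, 11}) = 7
Therefore G(35) = 7.

7


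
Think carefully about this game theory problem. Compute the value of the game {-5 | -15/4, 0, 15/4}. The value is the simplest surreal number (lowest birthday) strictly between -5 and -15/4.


Left options: {-5}, max = -5
Right options: {-15/4, 0, 15/4}, min = -15/4
All options are numbers and max(Left) < min(Right), so by the simplicity theorem the value is the simplest (earliest-born) number strictly between -5 and -15/4.
The only integer strictly between -5 and -15/4 is -4.
No non-integer in the interval can be simpler: if x is a non-integer in the interval, then floor(x) or ceil(x) also lies in the interval (the interval contains an integer), and both are proper prefixes of x's sign expansion, i.e. born earlier. So the game value is -4.
Game value = -4

-4


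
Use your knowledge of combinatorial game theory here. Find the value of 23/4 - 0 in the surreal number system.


x = 23/4, y = 0
Converting to common denominator: 4
x = 23/4, y = 0/4
x - y = 23/4 - 0 = 23/4

23/4


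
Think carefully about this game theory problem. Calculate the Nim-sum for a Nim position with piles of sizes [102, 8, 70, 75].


We need the XOR (exclusive or) of all pile sizes.
After XOR-ing pile 1 (size 102): 0 XOR 102 = 102
After XOR-ing pile 2 (size 8): 102 XOR 8 = 110
After XOR-ing pile 3 (size 70): 110 XOR 70 = 40
After XOR-ing pile 4 (size 75): 40 XOR 75 = 99
The Nim-value of this position is 99.

99


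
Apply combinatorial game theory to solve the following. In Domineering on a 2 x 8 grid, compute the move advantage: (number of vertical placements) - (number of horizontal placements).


Board is 2 x 8 (rows x cols).
Left (vertical) placements: (rows-1) * cols = 1 * 8 = 8
Right (horizontal) placements: rows * (cols-1) = 2 * 7 = 14
Advantage = Left - Right = 8 - 14 = -6

-6


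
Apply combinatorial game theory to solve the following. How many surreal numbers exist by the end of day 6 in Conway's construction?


Day 0: {|} = 0 is born. Count = 1.
Day n: the number of surreal numbers born by day n is 2^(n+1) - 1.
By day 0: 2^1 - 1 = 1
By day 1: 2^2 - 1 = 3
By day 2: 2^3 - 1 = 7
By day 3: 2^4 - 1 = 15
By day 4: 2^5 - 1 = 31
By day 5: 2^6 - 1 = 63
By day 6: 2^7 - 1 = 127
By day 6: 127 surreal numbers.

127


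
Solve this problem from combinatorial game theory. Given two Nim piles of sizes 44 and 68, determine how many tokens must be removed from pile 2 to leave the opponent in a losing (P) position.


Piles: 44 and 68
Current XOR: 44 XOR 68 = 104 (non-zero, so this is an N-position).
To make the XOR zero, we need to find a move that balances the piles.
For pile 2 (size 68): target = 68 XOR 104 = 44
We reduce pile 2 from 68 to 44.
Tokens removed: 68 - 44 = 24
Verification: 44 XOR 44 = 0

24


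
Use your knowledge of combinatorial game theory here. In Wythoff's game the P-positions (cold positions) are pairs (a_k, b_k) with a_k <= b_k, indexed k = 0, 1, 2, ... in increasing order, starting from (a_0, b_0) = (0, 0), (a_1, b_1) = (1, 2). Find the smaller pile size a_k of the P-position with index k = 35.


By Wythoff's theorem, a_k = floor(k * phi) and b_k = floor(k * phi^2) = a_k + k, where phi = (1 + sqrt(5))/2 is the golden ratio.
phi = (1 + sqrt(5))/2 = 1.618034
k = 35
k * phi = 35 * 1.618034 = 56.631190
a_35 = floor(k * phi) = 56

56


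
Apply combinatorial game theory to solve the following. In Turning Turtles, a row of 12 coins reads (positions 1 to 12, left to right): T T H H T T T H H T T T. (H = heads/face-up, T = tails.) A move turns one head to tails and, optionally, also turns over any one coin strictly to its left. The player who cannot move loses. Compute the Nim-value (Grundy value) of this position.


Coins: T T H H T T T H H T T T
Key fact: a single head at position k behaves exactly like a Nim heap of size k (turning it to T and optionally flipping a coin at j < k corresponds to moving the heap from k to j, or to 0), and heads combine as a disjunctive sum (two heads at the same place would cancel, matching j XOR j = 0). So the Nim-value is the XOR of the 1-indexed positions of the heads.
Face-up positions (1-indexed): [3, 4, 8, 9]
XOR 0 with 3: 0 XOR 3 = 3
XOR 3 with 4: 3 XOR 4 = 7
XOR 7 with 8: 7 XOR 8 = 15
XOR 15 with 9: 15 XOR 9 = 6
Nim-value = 6

6


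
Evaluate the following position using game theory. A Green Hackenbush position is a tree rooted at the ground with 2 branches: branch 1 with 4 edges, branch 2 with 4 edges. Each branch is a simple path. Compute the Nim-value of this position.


The tree has 2 branches from the ground vertex.
In Green Hackenbush, the Nim-value of a simple path of length k is k.
Branch 1: length 4, Nim-value = 4
Branch 2: length 4, Nim-value = 4
Total Nim-value = XOR of all branch values:
0 XOR 4 = 4
4 XOR 4 = 0
Nim-value of the tree = 0

0


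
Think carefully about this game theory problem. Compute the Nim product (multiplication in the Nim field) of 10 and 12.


Nim multiplication is bilinear over XOR: (u XOR v) * w = (u*w) XOR (v*w).
So we split each operand into its bit components and XOR the pairwise Nim products.
10 = 2 + 8 (as XOR of powers of 2).
12 = 4 + 8 (as XOR of powers of 2).
Using the standard Nim-product table on single bits:
  2*2 = 3,   2*4 = 8,   2*8 = 12,
  4*4 = 6,   4*8 = 11,  8*8 = 13,
and  1*x = x (identity), k*l = l*k (commutative).
Pairwise Nim products:
  2 * 4 = 8
  2 * 8 = 12
  8 * 4 = 11
  8 * 8 = 13
XOR them: 8 XOR 12 XOR 11 XOR 13 = 2.
Result: 10 * 12 = 2 (in Nim).

2


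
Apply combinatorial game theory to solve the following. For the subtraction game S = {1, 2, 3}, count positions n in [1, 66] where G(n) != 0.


Subtraction set S = {1, 2, 3}, so G(n) = n mod 4.
G(n) = 0 when n is a multiple of 4.
Multiples of 4 in [1, 66]: 16
N-positions (nonzero Grundy) = 66 - 16 = 50

50


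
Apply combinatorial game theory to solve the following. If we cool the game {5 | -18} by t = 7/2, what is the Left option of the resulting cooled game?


Original game: {5 | -18} (a switch {a | b} with a > b).
Cooling by t (for t below the temperature (a - b)/2 = 23/2) taxes each move by t: {a | b} cooled by t is {a - t | b + t}.
Cooling amount: t = 7/2
Cooled Left option: 5 - 7/2 = 3/2
Cooled Right option: -18 + 7/2 = -29/2
Cooled game: {3/2 | -29/2}
Left option = 3/2

3/2


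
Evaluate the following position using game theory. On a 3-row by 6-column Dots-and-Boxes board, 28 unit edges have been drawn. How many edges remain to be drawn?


Grid: 3 x 6 boxes, i.e. 4 rows and 7 columns of dots.
Horizontal edges: (rows + 1) * cols = 4 * 6 = 24
Vertical edges: rows * (cols + 1) = 3 * 7 = 21
Total edges: 24 + 21 = 45
Edges drawn: 28
Remaining: 45 - 28 = 17

17


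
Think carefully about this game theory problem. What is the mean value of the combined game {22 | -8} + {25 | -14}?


G1 = {22 | -8}, G2 = {25 | -14}
Each is a switch {a | b} with numbers a > b; its mean value is (a + b)/2, and mean value is additive over game sums: m(G1 + G2) = m(G1) + m(G2).
Mean of G1 = (22 + (-8))/2 = 14/2 = 7
Mean of G2 = (25 + (-14))/2 = 11/2 = 11/2
Mean of G1 + G2 = 7 + 11/2 = 25/2

25/2


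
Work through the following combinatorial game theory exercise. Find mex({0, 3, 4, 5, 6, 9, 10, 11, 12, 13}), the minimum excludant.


Set = {0, 3, 4, 5, 6, 9, 10, 11, 12, 13}
0 is in the set.
1 is NOT in the set. This is the mex.
mex = 1

1


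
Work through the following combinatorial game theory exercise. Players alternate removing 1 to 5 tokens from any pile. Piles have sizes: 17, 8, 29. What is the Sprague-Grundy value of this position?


Subtraction set: {1, 2, 3, 4, 5}
For this subtraction set, G(n) = n mod 6 (period = max + 1 = 6).
Pile 1 (size 17): G(17) = 17 mod 6 = 5
Pile 2 (size 8): G(8) = 8 mod 6 = 2
Pile 3 (size 29): G(29) = 29 mod 6 = 5
Total Grundy value = XOR of all: 5 XOR 2 XOR 5 = 2

2


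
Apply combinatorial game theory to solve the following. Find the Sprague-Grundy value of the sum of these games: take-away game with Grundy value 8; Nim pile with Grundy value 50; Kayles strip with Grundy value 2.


By the Sprague-Grundy theorem, the Grundy value of a sum of games is the XOR of individual Grundy values.
take-away game: Grundy value = 8. Running XOR: 0 XOR 8 = 8
Nim pile: Grundy value = 50. Running XOR: 8 XOR 50 = 58
Kayles strip: Grundy value = 2. Running XOR: 58 XOR 2 = 56
The combined Grundy value is 56.

56


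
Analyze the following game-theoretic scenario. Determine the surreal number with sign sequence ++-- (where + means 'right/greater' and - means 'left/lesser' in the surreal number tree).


Sign expansion: ++--
Rule: track bounds (lo, hi), initially (-inf, +inf). On '+', the current value becomes lo and we move to the simplest number in (value, hi): value + 1 if hi = +inf, otherwise the midpoint (value + hi)/2. On '-', the current value becomes hi and we move to value - 1 if lo = -inf, otherwise the midpoint (lo + value)/2.
Start at 0.
Step 1: sign = +, move right. Bounds: (0, +inf). Value = 1
Step 2: sign = +, move right. Bounds: (1, +inf). Value = 2
Step 3: sign = -, move left. Bounds: (1, 2). Value = 3/2
Step 4: sign = -, move left. Bounds: (1, 3/2). Value = 5/4
The surreal number with sign expansion ++-- is 5/4.

5/4


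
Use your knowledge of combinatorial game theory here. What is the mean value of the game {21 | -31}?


Game = {21 | -31}, a switch {a | b} with numbers a > b.
Its thermograph has left wall a - t and right wall b + t, which meet at t = (a - b)/2, where both equal (a + b)/2. So the mast (mean value) is at (a + b)/2.
Mean = (21 + (-31))/2 = -10/2 = -5

-5


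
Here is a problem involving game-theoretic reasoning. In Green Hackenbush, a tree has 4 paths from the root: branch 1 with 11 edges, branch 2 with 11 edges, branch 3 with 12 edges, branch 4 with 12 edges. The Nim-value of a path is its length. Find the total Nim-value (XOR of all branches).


The tree has 4 branches from the ground vertex.
In Green Hackenbush, the Nim-value of a simple path of length k is k.
Branch 1: length 11, Nim-value = 11
Branch 2: length 11, Nim-value = 11
Branch 3: length 12, Nim-value = 12
Branch 4: length 12, Nim-value = 12
Total Nim-value = XOR of all branch values:
0 XOR 11 = 11
11 XOR 11 = 0
0 XOR 12 = 12
12 XOR 12 = 0
Nim-value of the tree = 0

0


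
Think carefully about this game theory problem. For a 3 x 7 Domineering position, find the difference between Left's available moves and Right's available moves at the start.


Board is 3 x 7 (rows x cols).
Left (vertical) placements: (rows-1) * cols = 2 * 7 = 14
Right (horizontal) placements: rows * (cols-1) = 3 * 6 = 18
Advantage = Left - Right = 14 - 18 = -4

-4


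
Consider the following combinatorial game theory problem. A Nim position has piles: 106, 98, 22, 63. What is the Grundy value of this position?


We need the XOR (exclusive or) of all pile sizes.
After XOR-ing pile 1 (size 106): 0 XOR 106 = 106
After XOR-ing pile 2 (size 98): 106 XOR 98 = 8
After XOR-ing pile 3 (size 22): 8 XOR 22 = 30
After XOR-ing pile 4 (size 63): 30 XOR 63 = 33
The Nim-value of this position is 33.

33


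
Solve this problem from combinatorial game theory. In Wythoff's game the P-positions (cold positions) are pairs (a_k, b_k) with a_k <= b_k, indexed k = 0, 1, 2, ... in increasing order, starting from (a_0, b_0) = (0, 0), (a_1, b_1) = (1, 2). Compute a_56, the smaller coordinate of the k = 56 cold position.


By Wythoff's theorem, a_k = floor(k * phi) and b_k = floor(k * phi^2) = a_k + k, where phi = (1 + sqrt(5))/2 is the golden ratio.
phi = (1 + sqrt(5))/2 = 1.618034
k = 56
k * phi = 56 * 1.618034 = 90.609903
a_56 = floor(k * phi) = 90

90


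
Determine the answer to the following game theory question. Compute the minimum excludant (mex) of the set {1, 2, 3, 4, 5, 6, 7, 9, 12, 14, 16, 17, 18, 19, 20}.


Set = {1, 2, 3, 4, 5, 6, 7, 9, 12, 14, 16, 17, 18, 19, 20}
0 is NOT in the set. This is the mex.
mex = 0

0


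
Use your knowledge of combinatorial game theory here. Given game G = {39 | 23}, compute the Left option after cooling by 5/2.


Original game: {39 | 23} (a switch {a | b} with a > b).
Cooling by t (for t below the temperature (a - b)/2 = 8) taxes each move by t: {a | b} cooled by t is {a - t | b + t}.
Cooling amount: t = 5/2
Cooled Left option: 39 - 5/2 = 73/2
Cooled Right option: 23 + 5/2 = 51/2
Cooled game: {73/2 | 51/2}
Left option = 73/2

73/2


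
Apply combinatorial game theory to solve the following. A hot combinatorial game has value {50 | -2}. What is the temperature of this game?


The game is {50 | -2}, a switch {a | b} with numbers a > b.
Cooling {a | b} by t gives {a - t | b + t}, which stops being hot when a - t = b + t, i.e. at t = (a - b)/2. So the temperature of a switch is (a - b)/2.
Temperature = (Left option - Right option) / 2
= (50 - (-2)) / 2
= 52 / 2
= 26

26


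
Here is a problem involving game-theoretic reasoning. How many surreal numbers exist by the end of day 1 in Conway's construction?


Day 0: {|} = 0 is born. Count = 1.
Day n: the number of surreal numbers born by day n is 2^(n+1) - 1.
By day 0: 2^1 - 1 = 1
By day 1: 2^2 - 1 = 3
By day 1: 3 surreal numbers.

3


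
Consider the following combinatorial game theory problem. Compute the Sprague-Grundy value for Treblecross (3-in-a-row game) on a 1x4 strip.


Treblecross: place X on empty cells; 3-in-a-row wins.
Playing within two cells of an existing X lets the opponent win at once, so sensible play treats the cells i-2..i+2 around each X as dead. The player left with no safe cell loses, so this is a normal-play take-away game on strips of safe cells.
Placing X at cell i (0-indexed) of a strip of k safe cells leaves independent strips of sizes max(0, i-2) and max(0, k-i-3). Hence G(k) = mex{ G(max(0,i-2)) XOR G(max(0,k-i-3)) : 0 <= i < k }, with G(0) = 0.
G(1): splits (0,0):0^0=0 -> mex({0}) = 1
G(2): splits (0,0):0^0=0 -> mex({0}) = 1
G(3): splits (0,0):0^0=0 -> mex({0}) = 1
G(4): splits (0,1):0^1=1 (0,0):0^0=0 -> mex({0, 1}) = 2
Therefore G(4) = 2.

2


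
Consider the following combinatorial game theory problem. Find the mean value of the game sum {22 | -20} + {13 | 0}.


G1 = {22 | -20}, G2 = {13 | 0}
Each is a switch {a | b} with numbers a > b; its mean value is (a + b)/2, and mean value is additive over game sums: m(G1 + G2) = m(G1) + m(G2).
Mean of G1 = (22 + (-20))/2 = 2/2 = 1
Mean of G2 = (13 + (0))/2 = 13/2 = 13/2
Mean of G1 + G2 = 1 + 13/2 = 15/2

15/2


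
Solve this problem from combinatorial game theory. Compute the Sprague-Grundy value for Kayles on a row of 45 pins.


Kayles: a move removes 1 or 2 adjacent pins from a contiguous row.
Removing pins from a row of k leaves two independent rows (a, b) with a + b = k - 1 (one pin) or a + b = k - 2 (two pins); an end removal gives a = 0.
By Sprague-Grundy, G(k) = mex{ G(a) XOR G(b) } over all these splits. G(0) = 0.
G(1): splits (0,0):0^0=0 -> mex({0}) = 1
G(2): splits (0,1):0^1=1 (0,0):0^0=0 -> mex({0, 1}) = 2
G(3): splits (0,2):0^2=2 (1,1):1^1=0 (0,1):0^1=1 -> mex({0, 1, 2}) = 3
G(4): splits (0,3):0^3=3 (1,2):1^2=3 (0,2):0^2=2 (1,1):1^1=0 -> mex({0, 2, 3}) = 1
G(5): splits (0,4):0^1=1 (1,3):1^3=2 (2,2):2^2=0 (0,3):0^3=3 (1,2):1^2=3 -> mex({0, 1, 2, 3}) = 4
G(6) = mex({0, 1, 2, 4}) = 3
G(7) = mex({0, 1, 3, 4, 5}) = 2
G(8) = mex({0, 2, 3, 5, 6}) = 1
G(9) = mex({0, 1, 2, 3, 6, 7}) = 4
G(10) = mex({0, 1, 3, 4, 5, 7}) = 2
G(11) = mex({0, 1, 2, 3, 4, 5}) = 6
G(12) = mex({0, 1, 2, 3, 5, 6, 7}) = 4
G(13) = mex({0, 2, 3, 4, 6, 7}) = 1
G(14) = mex({0, 1, 4, 5, 6, 7}) = 2
G(15) = mex({0, 1, 2, 3, 4, 5, 6}) = 7
G(16) = mex({0, 2, 3, 5, 6, 7}) = 1
G(17) = mex({0, 1, 2, 3, 5, 6, 7}) = 4
G(18) = mex({0, 1, 2, 4, 5, 6}) = 3
G(19) = mex({0, 1, 3, 4, 5, 7}) = 2
G(20) = mex({0, 2, 3, 4, 5, 6, 7}) = 1
G(21) = mex({0, 1, 2, 3, 5, 6, 7}) = 4
G(22) = mex({0, 1, 2, 3, 4, 5, 7}) = 6
G(23) = mex({0, 1, 2, 3, 4, 5, 6}) = 7
G(24) = mex({0, 1, 2, 3, 5, 6, 7}) = 4
G(25) = mex({0, 2, 3, 4, 6, 7}) = 1
G(26) = mex({0, 1, 3, 4, 5, 6, 7}) = 2
G(27) = mex({0, 1, 2, 3, 4, 5, 6, 7}) = 8
G(28) = mex({0, 1, 2, 3, 4, 6, 7, 8}) = 5
G(29) = mex({0, 1, 2, 3, 5, 6, 7, 8, 9}) = 4
G(30) = mex({0, 1, 2, 3, 4, 5, 6, 9, 10}) = 7
G(31) = mex({0, 1, 3, 4, 5, 7, 10, 11}) = 2
G(32) = mex({0, 2, 3, 4, 5, 6, 7, 9, 11}) = 1
G(33) = mex({0, 1, 2, 3, 4, 5, 6, 7, 9, 12}) = 8
G(34) = mex({0, 1, 2, 3, 4, 5, 7, 8, 11, 12}) = 6
G(35) = mex({0, 1, 2, 3, 4, 5, 6, 8, 9, 10, 11}) = 7
G(36) = mex({0, 1, 2, 3, 5, 6, 7, 9, 10}) = 4
G(37) = mex({0, 2, 3, 4, 6, 7, 9, 10, 11, 12}) = 1
G(38) = mex({0, 1, 3, 4, 5, 6, 7, 9, 10, 11, 12}) = 2
G(39) = mex({0, 1, 2, 4, 5, 6, 7, 9, 10, 12, 14}) = 3
G(40) = mex({0, 2, 3, 4, 6, 7, 11, 12, 14}) = 1
G(41) = mex({0, 1, 2, 3, 5, 6, 7, 9, 10, 11, 12}) = 4
G(42) = mex({0, 1, 2, 3, 4, 5, 6, 9, 10}) = 7
G(43) = mex({0, 1, 3, 4, 5, 7, 9, 10, 12, 15}) = 2
G(44) = mex({0, 2, 3, 4, 5, 6, 7, 9, 10, 12, 15}) = 1
G(45) = mex({0, 1, 2, 3, 4, 5, 6, 7, 9, 10, 12, 14}) = 8
Therefore G(45) = 8.

8


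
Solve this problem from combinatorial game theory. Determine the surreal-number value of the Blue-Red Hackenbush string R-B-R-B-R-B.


Edges (from ground): R-B-R-B-R-B
By Berlekamp's sign-expansion rule, a Blue-Red Hackenbush stalk has the value of the surreal number whose sign sequence is the edge sequence with B -> + and R -> -.
Sign sequence: -+-+-+
Trace the sign expansion in the surreal number tree, starting from 0:
Edge 1: R (sign -) -> bounds (-inf, 0), value = -1
Edge 2: B (sign +) -> bounds (-1, 0), value = -1/2
Edge 3: R (sign -) -> bounds (-1, -1/2), value = -3/4
Edge 4: B (sign +) -> bounds (-3/4, -1/2), value = -5/8
Edge 5: R (sign -) -> bounds (-3/4, -5/8), value = -11/16
Edge 6: B (sign +) -> bounds (-11/16, -5/8), value = -21/32
Game value = -21/32

-21/32


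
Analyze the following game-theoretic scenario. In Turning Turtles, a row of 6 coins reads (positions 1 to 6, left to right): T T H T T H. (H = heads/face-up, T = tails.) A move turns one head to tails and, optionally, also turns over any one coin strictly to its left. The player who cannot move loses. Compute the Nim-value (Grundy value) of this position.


Coins: T T H T T H
Key fact: a single head at position k behaves exactly like a Nim heap of size k (turning it to T and optionally flipping a coin at j < k corresponds to moving the heap from k to j, or to 0), and heads combine as a disjunctive sum (two heads at the same place would cancel, matching j XOR j = 0). So the Nim-value is the XOR of the 1-indexed positions of the heads.
Face-up positions (1-indexed): [3, 6]
XOR 0 with 3: 0 XOR 3 = 3
XOR 3 with 6: 3 XOR 6 = 5
Nim-value = 5

5


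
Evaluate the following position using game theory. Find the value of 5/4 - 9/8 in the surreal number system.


x = 5/4, y = 9/8
Converting to common denominator: 8
x = 10/8, y = 9/8
x - y = 5/4 - 9/8 = 1/8

1/8


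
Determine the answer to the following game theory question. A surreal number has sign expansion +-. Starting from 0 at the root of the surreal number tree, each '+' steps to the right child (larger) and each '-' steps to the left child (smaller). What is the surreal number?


Sign expansion: +-
Rule: track bounds (lo, hi), initially (-inf, +inf). On '+', the current value becomes lo and we move to the simplest number in (value, hi): value + 1 if hi = +inf, otherwise the midpoint (value + hi)/2. On '-', the current value becomes hi and we move to value - 1 if lo = -inf, otherwise the midpoint (lo + value)/2.
Start at 0.
Step 1: sign = +, move right. Bounds: (0, +inf). Value = 1
Step 2: sign = -, move left. Bounds: (0, 1). Value = 1/2
The surreal number with sign expansion +- is 1/2.

1/2


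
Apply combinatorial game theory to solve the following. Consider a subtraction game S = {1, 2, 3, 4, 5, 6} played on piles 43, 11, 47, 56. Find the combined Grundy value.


Subtraction set: {1, 2, 3, 4, 5, 6}
For this subtraction set, G(n) = n mod 7 (period = max + 1 = 7).
Pile 1 (size 43): G(43) = 43 mod 7 = 1
Pile 2 (size 11): G(11) = 11 mod 7 = 4
Pile 3 (size 47): G(47) = 47 mod 7 = 5
Pile 4 (size 56): G(56) = 56 mod 7 = 0
Total Grundy value = XOR of all: 1 XOR 4 XOR 5 XOR 0 = 0

0


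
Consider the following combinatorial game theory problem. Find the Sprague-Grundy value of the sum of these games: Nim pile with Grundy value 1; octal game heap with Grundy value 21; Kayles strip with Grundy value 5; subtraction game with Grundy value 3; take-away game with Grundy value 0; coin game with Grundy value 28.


By the Sprague-Grundy theorem, the Grundy value of a sum of games is the XOR of individual Grundy values.
Nim pile: Grundy value = 1. Running XOR: 0 XOR 1 = 1
octal game heap: Grundy value = 21. Running XOR: 1 XOR 21 = 20
Kayles strip: Grundy value = 5. Running XOR: 20 XOR 5 = 17
subtraction game: Grundy value = 3. Running XOR: 17 XOR 3 = 18
take-away game: Grundy value = 0. Running XOR: 18 XOR 0 = 18
coin game: Grundy value = 28. Running XOR: 18 XOR 28 = 14
The combined Grundy value is 14.

14


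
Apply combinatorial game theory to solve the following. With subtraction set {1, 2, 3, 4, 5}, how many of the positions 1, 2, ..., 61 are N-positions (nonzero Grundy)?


Subtraction set S = {1, 2, 3, 4, 5}, so G(n) = n mod 6.
G(n) = 0 when n is a multiple of 6.
Multiples of 6 in [1, 61]: 10
N-positions (nonzero Grundy) = 61 - 10 = 51

51


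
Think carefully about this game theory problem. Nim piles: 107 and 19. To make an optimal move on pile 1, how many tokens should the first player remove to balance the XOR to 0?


Piles: 107 and 19
Current XOR: 107 XOR 19 = 120 (non-zero, so this is an N-position).
To make the XOR zero, we need to find a move that balances the piles.
For pile 1 (size 107): target = 107 XOR 120 = 19
We reduce pile 1 from 107 to 19.
Tokens removed: 107 - 19 = 88
Verification: 19 XOR 19 = 0

88


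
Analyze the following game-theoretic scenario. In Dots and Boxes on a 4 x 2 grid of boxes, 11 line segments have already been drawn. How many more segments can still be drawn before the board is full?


Grid: 4 x 2 boxes, i.e. 5 rows and 3 columns of dots.
Horizontal edges: (rows + 1) * cols = 5 * 2 = 10
Vertical edges: rows * (cols + 1) = 4 * 3 = 12
Total edges: 10 + 12 = 22
Edges drawn: 11
Remaining: 22 - 11 = 11

11


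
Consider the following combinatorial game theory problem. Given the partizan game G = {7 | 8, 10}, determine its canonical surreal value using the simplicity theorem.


Left options: {7}, max = 7
Right options: {8, 10}, min = 8
All options are numbers and max(Left) < min(Right), so by the simplicity theorem the value is the simplest (earliest-born) number strictly between 7 and 8.
No integer lies strictly between 7 and 8, so the value is the dyadic rational m/2^k in the interval with the smallest k (then m odd); search k = 1, 2, ...:
Denominator 2: 15/2 lies strictly between 7 and 8 -- found.
The simplest number in the interval is 15/2.
Game value = 15/2

15/2


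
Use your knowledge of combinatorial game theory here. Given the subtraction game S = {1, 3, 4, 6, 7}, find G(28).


The subtraction set is S = {1, 3, 4, 6, 7}.
G(k) = mex{ G(k - s) : s in S, s <= k }. We compute iteratively: G(0) = 0.
G(1) = mex({0}) = 1
G(2) = mex({1}) = 0
G(3) = mex({0}) = 1
G(4) = mex({0, 1}) = 2
G(5) = mex({0, 1, 2}) = 3
G(6) = mex({0, 1, 3}) = 2
G(7) = mex({0, 1, 2}) = 3
G(8) = mex({0, 1, 2, 3}) = 4
G(9) = mex({0, 1, 2, 3, 4}) = 5
G(10) = mex({1, 2, 3, 5}) = 0
G(11) = mex({0, 2, 3, 4}) = 1
G(12) = mex({1, 2, 3, 4, 5}) = 0
G(13) = mex({0, 2, 3, 5}) = 1
G(14) = mex({0, 1, 3, 4}) = 2
G(15) = mex({0, 1, 2, 4, 5}) = 3
G(16) = mex({0, 1, 3, 5}) = 2
Observe that G(10)..G(16) = 0, 1, 0, 1, 2, 3, 2 repeats G(0)..G(6) = 0, 1, 0, 1, 2, 3, 2.
For k >= max(S) = 7, G(k) is determined by the previous 7 values G(k-7)..G(k-1); a window of 7 consecutive values has recurred shifted by 10, so by induction G(k + 10) = G(k) for all k >= 0: the sequence is periodic from the start with period 10.
One period: G(0..9) = 0, 1, 0, 1, 2, 3, 2, 3, 4, 5.
28 mod 10 = 8, so G(28) = G(8) = 4.

4


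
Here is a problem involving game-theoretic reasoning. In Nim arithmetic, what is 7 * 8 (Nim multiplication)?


Nim multiplication is bilinear over XOR: (u XOR v) * w = (u*w) XOR (v*w).
So we split each operand into its bit components and XOR the pairwise Nim products.
7 = 1 + 2 + 4 (as XOR of powers of 2).
8 = 8 (as XOR of powers of 2).
Using the standard Nim-product table on single bits:
  2*2 = 3,   2*4 = 8,   2*8 = 12,
  4*4 = 6,   4*8 = 11,  8*8 = 13,
and  1*x = x (identity), k*l = l*k (commutative).
Pairwise Nim products:
  1 * 8 = 8
  2 * 8 = 12
  4 * 8 = 11
XOR them: 8 XOR 12 XOR 11 = 15.
Result: 7 * 8 = 15 (in Nim).

15


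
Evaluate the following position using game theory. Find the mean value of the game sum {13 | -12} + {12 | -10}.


G1 = {13 | -12}, G2 = {12 | -10}
Each is a switch {a | b} with numbers a > b; its mean value is (a + b)/2, and mean value is additive over game sums: m(G1 + G2) = m(G1) + m(G2).
Mean of G1 = (13 + (-12))/2 = 1/2 = 1/2
Mean of G2 = (12 + (-10))/2 = 2/2 = 1
Mean of G1 + G2 = 1/2 + 1 = 3/2

3/2


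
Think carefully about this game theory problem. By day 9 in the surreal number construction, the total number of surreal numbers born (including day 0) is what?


Day 0: {|} = 0 is born. Count = 1.
Day n: the number of surreal numbers born by day n is 2^(n+1) - 1.
By day 0: 2^1 - 1 = 1
By day 1: 2^2 - 1 = 3
By day 2: 2^3 - 1 = 7
By day 3: 2^4 - 1 = 15
By day 4: 2^5 - 1 = 31
By day 5: 2^6 - 1 = 63
By day 6: 2^7 - 1 = 127
By day 7: 2^8 - 1 = 255
By day 8: 2^9 - 1 = 511
By day 9: 2^10 - 1 = 1023
By day 9: 1023 surreal numbers.

1023


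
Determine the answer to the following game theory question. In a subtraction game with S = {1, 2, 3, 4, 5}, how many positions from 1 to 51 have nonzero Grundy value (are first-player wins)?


Subtraction set S = {1, 2, 3, 4, 5}, so G(n) = n mod 6.
G(n) = 0 when n is a multiple of 6.
Multiples of 6 in [1, 51]: 8
N-positions (nonzero Grundy) = 51 - 8 = 43

43


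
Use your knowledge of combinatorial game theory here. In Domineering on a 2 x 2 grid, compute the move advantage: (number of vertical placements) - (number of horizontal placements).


Board is 2 x 2 (rows x cols).
Left (vertical) placements: (rows-1) * cols = 1 * 2 = 2
Right (horizontal) placements: rows * (cols-1) = 2 * 1 = 2
Advantage = Left - Right = 2 - 2 = 0

0


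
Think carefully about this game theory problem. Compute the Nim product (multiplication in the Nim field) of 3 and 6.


Nim multiplication is bilinear over XOR: (u XOR v) * w = (u*w) XOR (v*w).
So we split each operand into its bit components and XOR the pairwise Nim products.
3 = 1 + 2 (as XOR of powers of 2).
6 = 2 + 4 (as XOR of powers of 2).
Using the standard Nim-product table on single bits:
  2*2 = 3,   2*4 = 8,   2*8 = 12,
  4*4 = 6,   4*8 = 11,  8*8 = 13,
and  1*x = x (identity), k*l = l*k (commutative).
Pairwise Nim products:
  1 * 2 = 2
  1 * 4 = 4
  2 * 2 = 3
  2 * 4 = 8
XOR them: 2 XOR 4 XOR 3 XOR 8 = 13.
Result: 3 * 6 = 13 (in Nim).

13


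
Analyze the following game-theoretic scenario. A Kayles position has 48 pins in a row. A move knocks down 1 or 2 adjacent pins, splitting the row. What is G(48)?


Kayles: a move removes 1 or 2 adjacent pins from a contiguous row.
Removing pins from a row of k leaves two independent rows (a, b) with a + b = k - 1 (one pin) or a + b = k - 2 (two pins); an end removal gives a = 0.
By Sprague-Grundy, G(k) = mex{ G(a) XOR G(b) } over all these splits. G(0) = 0.
G(1): splits (0,0):0^0=0 -> mex({0}) = 1
G(2): splits (0,1):0^1=1 (0,0):0^0=0 -> mex({0, 1}) = 2
G(3): splits (0,2):0^2=2 (1,1):1^1=0 (0,1):0^1=1 -> mex({0, 1, 2}) = 3
G(4): splits (0,3):0^3=3 (1,2):1^2=3 (0,2):0^2=2 (1,1):1^1=0 -> mex({0, 2, 3}) = 1
G(5): splits (0,4):0^1=1 (1,3):1^3=2 (2,2):2^2=0 (0,3):0^3=3 (1,2):1^2=3 -> mex({0, 1, 2, 3}) = 4
G(6) = mex({0, 1, 2, 4}) = 3
G(7) = mex({0, 1, 3, 4, 5}) = 2
G(8) = mex({0, 2, 3, 5, 6}) = 1
G(9) = mex({0, 1, 2, 3, 6, 7}) = 4
G(10) = mex({0, 1, 3, 4, 5, 7}) = 2
G(11) = mex({0, 1, 2, 3, 4, 5}) = 6
G(12) = mex({0, 1, 2, 3, 5, 6, 7}) = 4
G(13) = mex({0, 2, 3, 4, 6, 7}) = 1
G(14) = mex({0, 1, 4, 5, 6, 7}) = 2
G(15) = mex({0, 1, 2, 3, 4, 5, 6}) = 7
G(16) = mex({0, 2, 3, 5, 6, 7}) = 1
G(17) = mex({0, 1, 2, 3, 5, 6, 7}) = 4
G(18) = mex({0, 1, 2, 4, 5, 6}) = 3
G(19) = mex({0, 1, 3, 4, 5, 7}) = 2
G(20) = mex({0, 2, 3, 4, 5, 6, 7}) = 1
G(21) = mex({0, 1, 2, 3, 5, 6, 7}) = 4
G(22) = mex({0, 1, 2, 3, 4, 5, 7}) = 6
G(23) = mex({0, 1, 2, 3, 4, 5, 6}) = 7
G(24) = mex({0, 1, 2, 3, 5, 6, 7}) = 4
G(25) = mex({0, 2, 3, 4, 6, 7}) = 1
G(26) = mex({0, 1, 3, 4, 5, 6, 7}) = 2
G(27) = mex({0, 1, 2, 3, 4, 5, 6, 7}) = 8
G(28) = mex({0, 1, 2, 3, 4, 6, 7, 8}) = 5
G(29) = mex({0, 1, 2, 3, 5, 6, 7, 8, 9}) = 4
G(30) = mex({0, 1, 2, 3, 4, 5, 6, 9, 10}) = 7
G(31) = mex({0, 1, 3, 4, 5, 7, 10, 11}) = 2
G(32) = mex({0, 2, 3, 4, 5, 6, 7, 9, 11}) = 1
G(33) = mex({0, 1, 2, 3, 4, 5, 6, 7, 9, 12}) = 8
G(34) = mex({0, 1, 2, 3, 4, 5, 7, 8, 11, 12}) = 6
G(35) = mex({0, 1, 2, 3, 4, 5, 6, 8, 9, 10, 11}) = 7
G(36) = mex({0, 1, 2, 3, 5, 6, 7, 9, 10}) = 4
G(37) = mex({0, 2, 3, 4, 6, 7, 9, 10, 11, 12}) = 1
G(38) = mex({0, 1, 3, 4, 5, 6, 7, 9, 10, 11, 12}) = 2
G(39) = mex({0, 1, 2, 4, 5, 6, 7, 9, 10, 12, 14}) = 3
G(40) = mex({0, 2, 3, 4, 6, 7, 11, 12, 14}) = 1
G(41) = mex({0, 1, 2, 3, 5, 6, 7, 9, 10, 11, 12}) = 4
G(42) = mex({0, 1, 2, 3, 4, 5, 6, 9, 10}) = 7
G(43) = mex({0, 1, 3, 4, 5, 7, 9, 10, 12, 15}) = 2
G(44) = mex({0, 2, 3, 4, 5, 6, 7, 9, 10, 12, 15}) = 1
G(45) = mex({0, 1, 2, 3, 4, 5, 6, 7, 9, 10, 12, 14}) = 8
G(46) = mex({0, 1, 3, 4, 5, 7, 8, 11, 12, 14}) = 2
G(47) = mex({0, 1, 2, 3, 4, 5, 6, 8, 9, 10, 11, 12}) = 7
G(48) = mex({0, 1, 2, 3, 5, 6, 7, 9, 10}) = 4
Therefore G(48) = 4.

4
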